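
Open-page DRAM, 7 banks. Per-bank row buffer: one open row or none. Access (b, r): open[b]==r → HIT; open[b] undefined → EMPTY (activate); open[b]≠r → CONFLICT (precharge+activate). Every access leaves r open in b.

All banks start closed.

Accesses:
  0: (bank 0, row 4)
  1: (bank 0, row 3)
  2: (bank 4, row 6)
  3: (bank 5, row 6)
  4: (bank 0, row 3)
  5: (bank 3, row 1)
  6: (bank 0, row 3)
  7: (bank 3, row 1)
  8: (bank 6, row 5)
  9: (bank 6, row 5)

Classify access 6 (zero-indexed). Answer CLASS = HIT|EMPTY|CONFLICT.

CLASS = HIT

step 0: bank0 None->4 [EMPTY]
step 1: bank0 4->3 [CONFLICT]
step 2: bank4 None->6 [EMPTY]
step 3: bank5 None->6 [EMPTY]
step 4: bank0 3->3 [HIT]
step 5: bank3 None->1 [EMPTY]
step 6: bank0 3->3 [HIT]
step 7: bank3 1->1 [HIT]
step 8: bank6 None->5 [EMPTY]
step 9: bank6 5->5 [HIT]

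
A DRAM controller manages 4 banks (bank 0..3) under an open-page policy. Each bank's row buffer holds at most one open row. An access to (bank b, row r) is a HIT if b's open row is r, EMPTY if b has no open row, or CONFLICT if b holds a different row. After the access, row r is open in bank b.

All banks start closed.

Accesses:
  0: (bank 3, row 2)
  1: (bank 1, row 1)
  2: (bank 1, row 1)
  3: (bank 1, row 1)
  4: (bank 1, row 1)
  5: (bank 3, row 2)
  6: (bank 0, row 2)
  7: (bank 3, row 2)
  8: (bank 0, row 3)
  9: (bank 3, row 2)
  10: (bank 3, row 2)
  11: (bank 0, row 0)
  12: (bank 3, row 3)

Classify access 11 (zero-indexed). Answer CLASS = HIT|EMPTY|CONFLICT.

CLASS = CONFLICT

0: bank 3 row 2 — prev None → EMPTY
1: bank 1 row 1 — prev None → EMPTY
2: bank 1 row 1 — prev 1 → HIT
3: bank 1 row 1 — prev 1 → HIT
4: bank 1 row 1 — prev 1 → HIT
5: bank 3 row 2 — prev 2 → HIT
6: bank 0 row 2 — prev None → EMPTY
7: bank 3 row 2 — prev 2 → HIT
8: bank 0 row 3 — prev 2 → CONFLICT
9: bank 3 row 2 — prev 2 → HIT
10: bank 3 row 2 — prev 2 → HIT
11: bank 0 row 0 — prev 3 → CONFLICT
12: bank 3 row 3 — prev 2 → CONFLICT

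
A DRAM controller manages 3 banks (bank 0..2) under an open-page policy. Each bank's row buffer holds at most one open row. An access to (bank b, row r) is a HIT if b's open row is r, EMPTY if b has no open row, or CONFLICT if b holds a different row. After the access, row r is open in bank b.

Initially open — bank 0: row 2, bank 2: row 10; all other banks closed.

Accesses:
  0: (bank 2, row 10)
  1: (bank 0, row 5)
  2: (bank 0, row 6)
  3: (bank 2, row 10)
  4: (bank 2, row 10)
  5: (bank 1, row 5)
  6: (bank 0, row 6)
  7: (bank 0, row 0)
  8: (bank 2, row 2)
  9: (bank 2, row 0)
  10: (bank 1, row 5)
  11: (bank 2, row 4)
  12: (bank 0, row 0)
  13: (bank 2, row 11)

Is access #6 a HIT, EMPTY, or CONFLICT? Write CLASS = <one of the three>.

  [0] b2 r10: had r10 ⇒ H
  [1] b0 r5: had r2 ⇒ C
  [2] b0 r6: had r5 ⇒ C
  [3] b2 r10: had r10 ⇒ H
  [4] b2 r10: had r10 ⇒ H
  [5] b1 r5: no row ⇒ E
  [6] b0 r6: had r6 ⇒ H
  [7] b0 r0: had r6 ⇒ C
  [8] b2 r2: had r10 ⇒ C
  [9] b2 r0: had r2 ⇒ C
  [10] b1 r5: had r5 ⇒ H
  [11] b2 r4: had r0 ⇒ C
  [12] b0 r0: had r0 ⇒ H
  [13] b2 r11: had r4 ⇒ C

CLASS = HIT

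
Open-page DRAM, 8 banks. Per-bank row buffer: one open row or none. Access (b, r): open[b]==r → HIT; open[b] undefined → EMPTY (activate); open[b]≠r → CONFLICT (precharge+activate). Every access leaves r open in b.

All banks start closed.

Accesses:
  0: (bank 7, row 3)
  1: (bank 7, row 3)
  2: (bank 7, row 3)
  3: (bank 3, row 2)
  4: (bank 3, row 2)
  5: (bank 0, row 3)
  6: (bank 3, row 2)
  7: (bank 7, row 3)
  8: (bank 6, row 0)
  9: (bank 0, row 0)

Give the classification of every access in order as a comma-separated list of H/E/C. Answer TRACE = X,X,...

TRACE = E,H,H,E,H,E,H,H,E,C

0: bank 7 row 3 — prev None → EMPTY
1: bank 7 row 3 — prev 3 → HIT
2: bank 7 row 3 — prev 3 → HIT
3: bank 3 row 2 — prev None → EMPTY
4: bank 3 row 2 — prev 2 → HIT
5: bank 0 row 3 — prev None → EMPTY
6: bank 3 row 2 — prev 2 → HIT
7: bank 7 row 3 — prev 3 → HIT
8: bank 6 row 0 — prev None → EMPTY
9: bank 0 row 0 — prev 3 → CONFLICT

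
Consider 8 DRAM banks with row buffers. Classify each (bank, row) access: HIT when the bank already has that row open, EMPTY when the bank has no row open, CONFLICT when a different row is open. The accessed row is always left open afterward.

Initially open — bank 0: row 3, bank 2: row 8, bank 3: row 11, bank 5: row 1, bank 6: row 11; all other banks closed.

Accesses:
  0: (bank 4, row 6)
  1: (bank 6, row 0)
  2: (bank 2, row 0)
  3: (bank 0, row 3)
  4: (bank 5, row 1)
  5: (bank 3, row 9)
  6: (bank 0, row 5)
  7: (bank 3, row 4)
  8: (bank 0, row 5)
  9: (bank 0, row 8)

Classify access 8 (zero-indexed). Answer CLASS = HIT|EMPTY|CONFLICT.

CLASS = HIT

0: bank 4 row 6 — prev None → EMPTY
1: bank 6 row 0 — prev 11 → CONFLICT
2: bank 2 row 0 — prev 8 → CONFLICT
3: bank 0 row 3 — prev 3 → HIT
4: bank 5 row 1 — prev 1 → HIT
5: bank 3 row 9 — prev 11 → CONFLICT
6: bank 0 row 5 — prev 3 → CONFLICT
7: bank 3 row 4 — prev 9 → CONFLICT
8: bank 0 row 5 — prev 5 → HIT
9: bank 0 row 8 — prev 5 → CONFLICT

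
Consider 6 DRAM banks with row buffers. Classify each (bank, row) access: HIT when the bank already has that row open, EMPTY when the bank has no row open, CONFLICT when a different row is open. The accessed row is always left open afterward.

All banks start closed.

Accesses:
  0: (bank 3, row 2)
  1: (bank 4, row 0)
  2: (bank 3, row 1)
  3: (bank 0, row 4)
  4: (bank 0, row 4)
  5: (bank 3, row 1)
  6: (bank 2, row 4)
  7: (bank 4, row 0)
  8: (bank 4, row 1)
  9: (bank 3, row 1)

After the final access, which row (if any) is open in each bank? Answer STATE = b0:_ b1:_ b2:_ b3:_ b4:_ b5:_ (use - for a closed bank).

step 0: bank3 None->2 [EMPTY]
step 1: bank4 None->0 [EMPTY]
step 2: bank3 2->1 [CONFLICT]
step 3: bank0 None->4 [EMPTY]
step 4: bank0 4->4 [HIT]
step 5: bank3 1->1 [HIT]
step 6: bank2 None->4 [EMPTY]
step 7: bank4 0->0 [HIT]
step 8: bank4 0->1 [CONFLICT]
step 9: bank3 1->1 [HIT]

STATE = b0:4 b1:- b2:4 b3:1 b4:1 b5:-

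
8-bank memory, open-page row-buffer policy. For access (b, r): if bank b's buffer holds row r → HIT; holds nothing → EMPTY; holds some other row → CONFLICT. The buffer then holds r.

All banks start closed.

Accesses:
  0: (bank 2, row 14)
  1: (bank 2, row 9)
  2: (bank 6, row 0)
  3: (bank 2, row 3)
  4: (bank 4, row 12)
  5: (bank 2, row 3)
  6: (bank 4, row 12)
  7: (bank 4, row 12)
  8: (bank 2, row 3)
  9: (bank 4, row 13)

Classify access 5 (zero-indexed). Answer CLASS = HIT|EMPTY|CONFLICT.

CLASS = HIT

step 0: bank2 None->14 [EMPTY]
step 1: bank2 14->9 [CONFLICT]
step 2: bank6 None->0 [EMPTY]
step 3: bank2 9->3 [CONFLICT]
step 4: bank4 None->12 [EMPTY]
step 5: bank2 3->3 [HIT]
step 6: bank4 12->12 [HIT]
step 7: bank4 12->12 [HIT]
step 8: bank2 3->3 [HIT]
step 9: bank4 12->13 [CONFLICT]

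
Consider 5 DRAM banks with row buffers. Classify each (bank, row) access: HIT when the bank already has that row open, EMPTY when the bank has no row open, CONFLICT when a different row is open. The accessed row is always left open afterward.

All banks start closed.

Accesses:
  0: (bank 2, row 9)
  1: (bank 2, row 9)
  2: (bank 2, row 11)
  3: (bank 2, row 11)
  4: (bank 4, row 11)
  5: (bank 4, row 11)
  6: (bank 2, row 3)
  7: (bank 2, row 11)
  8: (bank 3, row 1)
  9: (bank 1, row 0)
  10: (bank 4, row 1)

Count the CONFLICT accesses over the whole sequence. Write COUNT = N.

COUNT = 4

  [0] b2 r9: no row ⇒ E
  [1] b2 r9: had r9 ⇒ H
  [2] b2 r11: had r9 ⇒ C
  [3] b2 r11: had r11 ⇒ H
  [4] b4 r11: no row ⇒ E
  [5] b4 r11: had r11 ⇒ H
  [6] b2 r3: had r11 ⇒ C
  [7] b2 r11: had r3 ⇒ C
  [8] b3 r1: no row ⇒ E
  [9] b1 r0: no row ⇒ E
  [10] b4 r1: had r11 ⇒ C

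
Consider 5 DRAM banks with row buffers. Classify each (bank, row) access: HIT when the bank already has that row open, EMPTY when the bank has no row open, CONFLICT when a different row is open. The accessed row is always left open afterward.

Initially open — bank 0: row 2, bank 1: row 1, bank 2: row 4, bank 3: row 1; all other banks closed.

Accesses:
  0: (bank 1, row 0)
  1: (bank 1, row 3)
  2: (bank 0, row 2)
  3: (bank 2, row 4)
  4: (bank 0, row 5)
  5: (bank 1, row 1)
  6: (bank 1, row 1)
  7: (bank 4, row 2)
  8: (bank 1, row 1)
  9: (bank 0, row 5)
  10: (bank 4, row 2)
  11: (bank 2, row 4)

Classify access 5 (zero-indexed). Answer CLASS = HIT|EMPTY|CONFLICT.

  [0] b1 r0: had r1 ⇒ C
  [1] b1 r3: had r0 ⇒ C
  [2] b0 r2: had r2 ⇒ H
  [3] b2 r4: had r4 ⇒ H
  [4] b0 r5: had r2 ⇒ C
  [5] b1 r1: had r3 ⇒ C
  [6] b1 r1: had r1 ⇒ H
  [7] b4 r2: no row ⇒ E
  [8] b1 r1: had r1 ⇒ H
  [9] b0 r5: had r5 ⇒ H
  [10] b4 r2: had r2 ⇒ H
  [11] b2 r4: had r4 ⇒ H

CLASS = CONFLICT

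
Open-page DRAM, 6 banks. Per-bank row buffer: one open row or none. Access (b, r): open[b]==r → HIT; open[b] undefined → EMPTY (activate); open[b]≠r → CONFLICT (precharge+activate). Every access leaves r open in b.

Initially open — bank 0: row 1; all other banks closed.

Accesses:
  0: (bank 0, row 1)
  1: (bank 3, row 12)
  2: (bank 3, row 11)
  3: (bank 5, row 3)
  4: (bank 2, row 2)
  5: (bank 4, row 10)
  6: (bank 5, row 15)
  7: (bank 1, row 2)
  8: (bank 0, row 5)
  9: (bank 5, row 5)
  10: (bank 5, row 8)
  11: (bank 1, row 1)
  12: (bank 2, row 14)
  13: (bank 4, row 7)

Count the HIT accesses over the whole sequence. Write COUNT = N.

0: bank 0 row 1 — prev 1 → HIT
1: bank 3 row 12 — prev None → EMPTY
2: bank 3 row 11 — prev 12 → CONFLICT
3: bank 5 row 3 — prev None → EMPTY
4: bank 2 row 2 — prev None → EMPTY
5: bank 4 row 10 — prev None → EMPTY
6: bank 5 row 15 — prev 3 → CONFLICT
7: bank 1 row 2 — prev None → EMPTY
8: bank 0 row 5 — prev 1 → CONFLICT
9: bank 5 row 5 — prev 15 → CONFLICT
10: bank 5 row 8 — prev 5 → CONFLICT
11: bank 1 row 1 — prev 2 → CONFLICT
12: bank 2 row 14 — prev 2 → CONFLICT
13: bank 4 row 7 — prev 10 → CONFLICT

COUNT = 1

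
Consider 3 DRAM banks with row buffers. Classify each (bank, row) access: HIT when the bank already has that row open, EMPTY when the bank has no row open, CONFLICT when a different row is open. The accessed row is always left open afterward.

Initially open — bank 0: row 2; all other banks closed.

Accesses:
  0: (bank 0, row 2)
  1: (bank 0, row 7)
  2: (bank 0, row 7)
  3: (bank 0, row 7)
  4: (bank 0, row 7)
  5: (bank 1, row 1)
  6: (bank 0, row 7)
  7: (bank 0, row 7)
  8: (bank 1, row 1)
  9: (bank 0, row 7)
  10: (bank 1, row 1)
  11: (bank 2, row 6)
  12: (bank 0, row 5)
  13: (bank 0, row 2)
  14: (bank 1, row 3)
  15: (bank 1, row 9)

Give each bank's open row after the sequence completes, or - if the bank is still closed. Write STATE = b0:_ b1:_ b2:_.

STATE = b0:2 b1:9 b2:6

0: bank 0 row 2 — prev 2 → HIT
1: bank 0 row 7 — prev 2 → CONFLICT
2: bank 0 row 7 — prev 7 → HIT
3: bank 0 row 7 — prev 7 → HIT
4: bank 0 row 7 — prev 7 → HIT
5: bank 1 row 1 — prev None → EMPTY
6: bank 0 row 7 — prev 7 → HIT
7: bank 0 row 7 — prev 7 → HIT
8: bank 1 row 1 — prev 1 → HIT
9: bank 0 row 7 — prev 7 → HIT
10: bank 1 row 1 — prev 1 → HIT
11: bank 2 row 6 — prev None → EMPTY
12: bank 0 row 5 — prev 7 → CONFLICT
13: bank 0 row 2 — prev 5 → CONFLICT
14: bank 1 row 3 — prev 1 → CONFLICT
15: bank 1 row 9 — prev 3 → CONFLICT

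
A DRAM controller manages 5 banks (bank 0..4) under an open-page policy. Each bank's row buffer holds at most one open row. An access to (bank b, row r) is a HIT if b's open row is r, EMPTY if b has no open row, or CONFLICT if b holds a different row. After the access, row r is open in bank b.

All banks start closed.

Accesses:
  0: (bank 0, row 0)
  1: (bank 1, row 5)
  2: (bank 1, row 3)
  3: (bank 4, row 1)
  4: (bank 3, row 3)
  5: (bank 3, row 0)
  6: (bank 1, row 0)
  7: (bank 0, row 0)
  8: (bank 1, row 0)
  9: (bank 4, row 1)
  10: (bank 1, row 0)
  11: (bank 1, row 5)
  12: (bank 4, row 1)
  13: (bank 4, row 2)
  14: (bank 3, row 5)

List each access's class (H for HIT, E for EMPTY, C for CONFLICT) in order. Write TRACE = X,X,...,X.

  [0] b0 r0: no row ⇒ E
  [1] b1 r5: no row ⇒ E
  [2] b1 r3: had r5 ⇒ C
  [3] b4 r1: no row ⇒ E
  [4] b3 r3: no row ⇒ E
  [5] b3 r0: had r3 ⇒ C
  [6] b1 r0: had r3 ⇒ C
  [7] b0 r0: had r0 ⇒ H
  [8] b1 r0: had r0 ⇒ H
  [9] b4 r1: had r1 ⇒ H
  [10] b1 r0: had r0 ⇒ H
  [11] b1 r5: had r0 ⇒ C
  [12] b4 r1: had r1 ⇒ H
  [13] b4 r2: had r1 ⇒ C
  [14] b3 r5: had r0 ⇒ C

TRACE = E,E,C,E,E,C,C,H,H,H,H,C,H,C,C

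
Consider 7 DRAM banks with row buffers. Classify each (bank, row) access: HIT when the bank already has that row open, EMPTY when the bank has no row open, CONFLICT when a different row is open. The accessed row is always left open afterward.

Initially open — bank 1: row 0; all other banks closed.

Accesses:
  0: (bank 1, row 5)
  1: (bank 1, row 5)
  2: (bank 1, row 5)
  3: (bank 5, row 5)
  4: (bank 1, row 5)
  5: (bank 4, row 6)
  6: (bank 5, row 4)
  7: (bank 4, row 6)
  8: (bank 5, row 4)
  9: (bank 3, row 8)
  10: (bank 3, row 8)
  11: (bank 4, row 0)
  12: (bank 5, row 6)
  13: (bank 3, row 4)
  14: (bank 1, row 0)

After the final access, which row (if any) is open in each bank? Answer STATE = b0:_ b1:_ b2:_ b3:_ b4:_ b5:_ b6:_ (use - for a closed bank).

#0 (1,5) C  (was 0)
#1 (1,5) H  (was 5)
#2 (1,5) H  (was 5)
#3 (5,5) E
#4 (1,5) H  (was 5)
#5 (4,6) E
#6 (5,4) C  (was 5)
#7 (4,6) H  (was 6)
#8 (5,4) H  (was 4)
#9 (3,8) E
#10 (3,8) H  (was 8)
#11 (4,0) C  (was 6)
#12 (5,6) C  (was 4)
#13 (3,4) C  (was 8)
#14 (1,0) C  (was 5)

STATE = b0:- b1:0 b2:- b3:4 b4:0 b5:6 b6:-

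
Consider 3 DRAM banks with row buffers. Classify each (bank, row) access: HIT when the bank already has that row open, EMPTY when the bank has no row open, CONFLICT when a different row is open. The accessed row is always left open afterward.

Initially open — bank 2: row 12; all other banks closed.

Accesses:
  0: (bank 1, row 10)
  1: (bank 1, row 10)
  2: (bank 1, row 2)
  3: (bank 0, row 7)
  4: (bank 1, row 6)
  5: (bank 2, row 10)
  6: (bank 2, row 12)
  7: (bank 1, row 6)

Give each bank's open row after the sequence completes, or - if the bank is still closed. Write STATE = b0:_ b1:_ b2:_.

step 0: bank1 None->10 [EMPTY]
step 1: bank1 10->10 [HIT]
step 2: bank1 10->2 [CONFLICT]
step 3: bank0 None->7 [EMPTY]
step 4: bank1 2->6 [CONFLICT]
step 5: bank2 12->10 [CONFLICT]
step 6: bank2 10->12 [CONFLICT]
step 7: bank1 6->6 [HIT]

STATE = b0:7 b1:6 b2:12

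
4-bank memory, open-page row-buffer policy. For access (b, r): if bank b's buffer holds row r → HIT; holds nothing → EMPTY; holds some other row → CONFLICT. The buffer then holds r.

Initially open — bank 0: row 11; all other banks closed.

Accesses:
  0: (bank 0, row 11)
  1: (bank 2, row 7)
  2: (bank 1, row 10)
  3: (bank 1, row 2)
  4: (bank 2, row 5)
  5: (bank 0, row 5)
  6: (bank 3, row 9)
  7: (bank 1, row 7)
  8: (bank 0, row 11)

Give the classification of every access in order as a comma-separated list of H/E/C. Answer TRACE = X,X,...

step 0: bank0 11->11 [HIT]
step 1: bank2 None->7 [EMPTY]
step 2: bank1 None->10 [EMPTY]
step 3: bank1 10->2 [CONFLICT]
step 4: bank2 7->5 [CONFLICT]
step 5: bank0 11->5 [CONFLICT]
step 6: bank3 None->9 [EMPTY]
step 7: bank1 2->7 [CONFLICT]
step 8: bank0 5->11 [CONFLICT]

TRACE = H,E,E,C,C,C,E,C,C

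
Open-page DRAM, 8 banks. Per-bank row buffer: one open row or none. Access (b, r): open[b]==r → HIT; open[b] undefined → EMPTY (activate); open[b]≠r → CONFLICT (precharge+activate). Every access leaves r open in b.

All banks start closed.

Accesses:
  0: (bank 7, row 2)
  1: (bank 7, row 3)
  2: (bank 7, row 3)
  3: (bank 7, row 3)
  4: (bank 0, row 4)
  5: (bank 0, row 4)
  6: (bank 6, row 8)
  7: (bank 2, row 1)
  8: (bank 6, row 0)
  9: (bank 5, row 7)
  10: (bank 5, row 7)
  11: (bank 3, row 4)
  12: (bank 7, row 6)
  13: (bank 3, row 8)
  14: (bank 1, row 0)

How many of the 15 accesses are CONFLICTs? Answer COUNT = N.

COUNT = 4

0: bank 7 row 2 — prev None → EMPTY
1: bank 7 row 3 — prev 2 → CONFLICT
2: bank 7 row 3 — prev 3 → HIT
3: bank 7 row 3 — prev 3 → HIT
4: bank 0 row 4 — prev None → EMPTY
5: bank 0 row 4 — prev 4 → HIT
6: bank 6 row 8 — prev None → EMPTY
7: bank 2 row 1 — prev None → EMPTY
8: bank 6 row 0 — prev 8 → CONFLICT
9: bank 5 row 7 — prev None → EMPTY
10: bank 5 row 7 — prev 7 → HIT
11: bank 3 row 4 — prev None → EMPTY
12: bank 7 row 6 — prev 3 → CONFLICT
13: bank 3 row 8 — prev 4 → CONFLICT
14: bank 1 row 0 — prev None → EMPTY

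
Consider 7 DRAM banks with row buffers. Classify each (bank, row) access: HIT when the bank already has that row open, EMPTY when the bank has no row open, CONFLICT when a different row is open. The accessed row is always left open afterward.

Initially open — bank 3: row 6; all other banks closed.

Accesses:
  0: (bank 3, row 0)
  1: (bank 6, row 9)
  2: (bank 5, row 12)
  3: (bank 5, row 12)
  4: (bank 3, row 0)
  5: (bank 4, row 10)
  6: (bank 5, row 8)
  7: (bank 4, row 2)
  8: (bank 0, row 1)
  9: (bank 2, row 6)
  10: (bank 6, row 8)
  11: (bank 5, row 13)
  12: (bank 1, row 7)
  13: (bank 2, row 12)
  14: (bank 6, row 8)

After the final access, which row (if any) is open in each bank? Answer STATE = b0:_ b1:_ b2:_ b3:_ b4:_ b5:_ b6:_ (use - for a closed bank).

STATE = b0:1 b1:7 b2:12 b3:0 b4:2 b5:13 b6:8

  [0] b3 r0: had r6 ⇒ C
  [1] b6 r9: no row ⇒ E
  [2] b5 r12: no row ⇒ E
  [3] b5 r12: had r12 ⇒ H
  [4] b3 r0: had r0 ⇒ H
  [5] b4 r10: no row ⇒ E
  [6] b5 r8: had r12 ⇒ C
  [7] b4 r2: had r10 ⇒ C
  [8] b0 r1: no row ⇒ E
  [9] b2 r6: no row ⇒ E
  [10] b6 r8: had r9 ⇒ C
  [11] b5 r13: had r8 ⇒ C
  [12] b1 r7: no row ⇒ E
  [13] b2 r12: had r6 ⇒ C
  [14] b6 r8: had r8 ⇒ H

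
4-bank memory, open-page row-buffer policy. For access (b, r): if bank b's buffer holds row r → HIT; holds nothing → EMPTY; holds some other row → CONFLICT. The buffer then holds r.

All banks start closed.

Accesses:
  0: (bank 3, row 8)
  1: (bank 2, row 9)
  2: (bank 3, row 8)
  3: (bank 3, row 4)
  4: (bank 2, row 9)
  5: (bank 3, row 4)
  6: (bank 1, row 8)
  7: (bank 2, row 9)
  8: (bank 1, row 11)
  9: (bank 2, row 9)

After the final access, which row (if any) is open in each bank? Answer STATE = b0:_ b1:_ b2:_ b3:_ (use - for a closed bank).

0: bank 3 row 8 — prev None → EMPTY
1: bank 2 row 9 — prev None → EMPTY
2: bank 3 row 8 — prev 8 → HIT
3: bank 3 row 4 — prev 8 → CONFLICT
4: bank 2 row 9 — prev 9 → HIT
5: bank 3 row 4 — prev 4 → HIT
6: bank 1 row 8 — prev None → EMPTY
7: bank 2 row 9 — prev 9 → HIT
8: bank 1 row 11 — prev 8 → CONFLICT
9: bank 2 row 9 — prev 9 → HIT

STATE = b0:- b1:11 b2:9 b3:4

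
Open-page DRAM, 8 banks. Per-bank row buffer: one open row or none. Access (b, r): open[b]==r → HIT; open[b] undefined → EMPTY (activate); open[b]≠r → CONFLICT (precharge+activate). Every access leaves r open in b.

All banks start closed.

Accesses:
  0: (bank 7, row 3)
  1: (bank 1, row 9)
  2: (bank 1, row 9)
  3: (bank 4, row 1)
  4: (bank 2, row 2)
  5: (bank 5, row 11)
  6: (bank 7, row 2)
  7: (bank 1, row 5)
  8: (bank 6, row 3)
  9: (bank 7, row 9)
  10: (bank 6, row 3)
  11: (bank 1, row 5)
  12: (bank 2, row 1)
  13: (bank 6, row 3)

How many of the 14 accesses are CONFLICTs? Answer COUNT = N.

#0 (7,3) E
#1 (1,9) E
#2 (1,9) H  (was 9)
#3 (4,1) E
#4 (2,2) E
#5 (5,11) E
#6 (7,2) C  (was 3)
#7 (1,5) C  (was 9)
#8 (6,3) E
#9 (7,9) C  (was 2)
#10 (6,3) H  (was 3)
#11 (1,5) H  (was 5)
#12 (2,1) C  (was 2)
#13 (6,3) H  (was 3)

COUNT = 4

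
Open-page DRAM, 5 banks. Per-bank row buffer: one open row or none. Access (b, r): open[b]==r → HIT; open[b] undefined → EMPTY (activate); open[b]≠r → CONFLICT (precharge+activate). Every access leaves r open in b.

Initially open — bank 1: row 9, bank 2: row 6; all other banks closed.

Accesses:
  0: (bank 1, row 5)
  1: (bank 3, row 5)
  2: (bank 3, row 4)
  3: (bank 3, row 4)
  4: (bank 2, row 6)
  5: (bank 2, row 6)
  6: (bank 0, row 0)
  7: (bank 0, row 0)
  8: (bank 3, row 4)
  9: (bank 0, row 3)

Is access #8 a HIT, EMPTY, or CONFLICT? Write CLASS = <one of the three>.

#0 (1,5) C  (was 9)
#1 (3,5) E
#2 (3,4) C  (was 5)
#3 (3,4) H  (was 4)
#4 (2,6) H  (was 6)
#5 (2,6) H  (was 6)
#6 (0,0) E
#7 (0,0) H  (was 0)
#8 (3,4) H  (was 4)
#9 (0,3) C  (was 0)

CLASS = HIT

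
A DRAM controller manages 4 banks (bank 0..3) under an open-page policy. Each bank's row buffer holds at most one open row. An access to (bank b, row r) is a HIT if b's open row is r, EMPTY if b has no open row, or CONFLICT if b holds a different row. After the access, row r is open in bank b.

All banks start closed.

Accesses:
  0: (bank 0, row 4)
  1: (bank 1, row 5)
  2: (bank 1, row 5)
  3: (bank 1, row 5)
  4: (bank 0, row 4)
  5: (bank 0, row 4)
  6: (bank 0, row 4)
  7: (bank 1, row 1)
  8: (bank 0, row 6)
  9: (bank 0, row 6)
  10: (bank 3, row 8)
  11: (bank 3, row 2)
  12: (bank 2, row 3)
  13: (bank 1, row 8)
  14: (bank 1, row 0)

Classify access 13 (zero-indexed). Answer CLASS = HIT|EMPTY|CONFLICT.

CLASS = CONFLICT

#0 (0,4) E
#1 (1,5) E
#2 (1,5) H  (was 5)
#3 (1,5) H  (was 5)
#4 (0,4) H  (was 4)
#5 (0,4) H  (was 4)
#6 (0,4) H  (was 4)
#7 (1,1) C  (was 5)
#8 (0,6) C  (was 4)
#9 (0,6) H  (was 6)
#10 (3,8) E
#11 (3,2) C  (was 8)
#12 (2,3) E
#13 (1,8) C  (was 1)
#14 (1,0) C  (was 8)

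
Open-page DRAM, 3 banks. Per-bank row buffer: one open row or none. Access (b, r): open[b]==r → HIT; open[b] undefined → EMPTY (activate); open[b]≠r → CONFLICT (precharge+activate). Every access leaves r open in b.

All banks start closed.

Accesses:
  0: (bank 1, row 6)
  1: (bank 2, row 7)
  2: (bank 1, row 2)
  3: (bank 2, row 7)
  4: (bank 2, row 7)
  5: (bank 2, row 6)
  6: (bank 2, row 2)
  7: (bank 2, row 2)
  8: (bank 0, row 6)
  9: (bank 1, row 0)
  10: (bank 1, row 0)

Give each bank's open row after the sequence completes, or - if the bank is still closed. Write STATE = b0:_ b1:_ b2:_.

0: bank 1 row 6 — prev None → EMPTY
1: bank 2 row 7 — prev None → EMPTY
2: bank 1 row 2 — prev 6 → CONFLICT
3: bank 2 row 7 — prev 7 → HIT
4: bank 2 row 7 — prev 7 → HIT
5: bank 2 row 6 — prev 7 → CONFLICT
6: bank 2 row 2 — prev 6 → CONFLICT
7: bank 2 row 2 — prev 2 → HIT
8: bank 0 row 6 — prev None → EMPTY
9: bank 1 row 0 — prev 2 → CONFLICT
10: bank 1 row 0 — prev 0 → HIT

STATE = b0:6 b1:0 b2:2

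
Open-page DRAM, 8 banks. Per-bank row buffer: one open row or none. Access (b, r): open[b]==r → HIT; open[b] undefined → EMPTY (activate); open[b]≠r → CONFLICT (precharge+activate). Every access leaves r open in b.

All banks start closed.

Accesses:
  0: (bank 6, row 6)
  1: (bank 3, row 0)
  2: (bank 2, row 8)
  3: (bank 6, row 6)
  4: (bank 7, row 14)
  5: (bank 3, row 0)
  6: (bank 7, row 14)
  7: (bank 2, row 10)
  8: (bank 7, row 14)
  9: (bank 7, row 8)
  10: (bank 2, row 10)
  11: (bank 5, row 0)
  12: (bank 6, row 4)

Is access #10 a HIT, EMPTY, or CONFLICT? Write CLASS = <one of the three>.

CLASS = HIT

step 0: bank6 None->6 [EMPTY]
step 1: bank3 None->0 [EMPTY]
step 2: bank2 None->8 [EMPTY]
step 3: bank6 6->6 [HIT]
step 4: bank7 None->14 [EMPTY]
step 5: bank3 0->0 [HIT]
step 6: bank7 14->14 [HIT]
step 7: bank2 8->10 [CONFLICT]
step 8: bank7 14->14 [HIT]
step 9: bank7 14->8 [CONFLICT]
step 10: bank2 10->10 [HIT]
step 11: bank5 None->0 [EMPTY]
step 12: bank6 6->4 [CONFLICT]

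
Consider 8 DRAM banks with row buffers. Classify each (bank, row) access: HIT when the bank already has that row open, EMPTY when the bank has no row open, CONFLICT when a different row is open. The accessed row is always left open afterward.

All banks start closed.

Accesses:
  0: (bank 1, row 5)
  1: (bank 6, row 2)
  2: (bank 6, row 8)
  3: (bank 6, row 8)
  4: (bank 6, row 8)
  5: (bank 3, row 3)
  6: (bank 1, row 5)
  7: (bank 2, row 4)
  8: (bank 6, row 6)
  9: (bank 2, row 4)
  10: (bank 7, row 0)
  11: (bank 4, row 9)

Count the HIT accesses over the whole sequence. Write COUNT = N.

COUNT = 4

#0 (1,5) E
#1 (6,2) E
#2 (6,8) C  (was 2)
#3 (6,8) H  (was 8)
#4 (6,8) H  (was 8)
#5 (3,3) E
#6 (1,5) H  (was 5)
#7 (2,4) E
#8 (6,6) C  (was 8)
#9 (2,4) H  (was 4)
#10 (7,0) E
#11 (4,9) E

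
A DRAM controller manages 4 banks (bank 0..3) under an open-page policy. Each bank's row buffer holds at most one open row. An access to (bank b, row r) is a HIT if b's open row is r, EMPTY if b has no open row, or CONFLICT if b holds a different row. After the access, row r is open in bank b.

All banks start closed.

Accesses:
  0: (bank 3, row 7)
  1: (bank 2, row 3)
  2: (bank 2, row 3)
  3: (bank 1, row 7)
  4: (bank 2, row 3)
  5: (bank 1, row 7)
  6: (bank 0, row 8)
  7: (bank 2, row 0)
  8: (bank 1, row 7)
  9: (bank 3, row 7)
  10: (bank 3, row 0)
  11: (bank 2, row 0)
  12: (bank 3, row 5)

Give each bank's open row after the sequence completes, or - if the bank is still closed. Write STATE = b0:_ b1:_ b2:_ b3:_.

STATE = b0:8 b1:7 b2:0 b3:5

#0 (3,7) E
#1 (2,3) E
#2 (2,3) H  (was 3)
#3 (1,7) E
#4 (2,3) H  (was 3)
#5 (1,7) H  (was 7)
#6 (0,8) E
#7 (2,0) C  (was 3)
#8 (1,7) H  (was 7)
#9 (3,7) H  (was 7)
#10 (3,0) C  (was 7)
#11 (2,0) H  (was 0)
#12 (3,5) C  (was 0)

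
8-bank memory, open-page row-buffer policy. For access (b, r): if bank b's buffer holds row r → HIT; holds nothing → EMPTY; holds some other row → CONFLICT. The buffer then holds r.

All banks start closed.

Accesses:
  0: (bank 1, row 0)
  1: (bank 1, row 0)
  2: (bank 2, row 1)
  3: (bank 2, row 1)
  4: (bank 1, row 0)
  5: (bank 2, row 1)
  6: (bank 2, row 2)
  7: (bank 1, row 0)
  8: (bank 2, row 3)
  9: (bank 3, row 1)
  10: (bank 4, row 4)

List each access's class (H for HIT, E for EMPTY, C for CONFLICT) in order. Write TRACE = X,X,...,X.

TRACE = E,H,E,H,H,H,C,H,C,E,E

0: bank 1 row 0 — prev None → EMPTY
1: bank 1 row 0 — prev 0 → HIT
2: bank 2 row 1 — prev None → EMPTY
3: bank 2 row 1 — prev 1 → HIT
4: bank 1 row 0 — prev 0 → HIT
5: bank 2 row 1 — prev 1 → HIT
6: bank 2 row 2 — prev 1 → CONFLICT
7: bank 1 row 0 — prev 0 → HIT
8: bank 2 row 3 — prev 2 → CONFLICT
9: bank 3 row 1 — prev None → EMPTY
10: bank 4 row 4 — prev None → EMPTY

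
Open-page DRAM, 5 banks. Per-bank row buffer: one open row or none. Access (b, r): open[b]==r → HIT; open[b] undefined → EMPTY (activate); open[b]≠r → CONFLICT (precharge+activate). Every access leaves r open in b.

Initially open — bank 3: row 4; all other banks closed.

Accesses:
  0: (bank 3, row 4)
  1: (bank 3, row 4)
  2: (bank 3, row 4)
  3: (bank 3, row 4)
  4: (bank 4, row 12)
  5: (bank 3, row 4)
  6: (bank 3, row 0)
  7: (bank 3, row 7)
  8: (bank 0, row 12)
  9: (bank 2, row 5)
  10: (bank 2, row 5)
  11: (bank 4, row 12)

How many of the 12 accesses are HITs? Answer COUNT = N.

#0 (3,4) H  (was 4)
#1 (3,4) H  (was 4)
#2 (3,4) H  (was 4)
#3 (3,4) H  (was 4)
#4 (4,12) E
#5 (3,4) H  (was 4)
#6 (3,0) C  (was 4)
#7 (3,7) C  (was 0)
#8 (0,12) E
#9 (2,5) E
#10 (2,5) H  (was 5)
#11 (4,12) H  (was 12)

COUNT = 7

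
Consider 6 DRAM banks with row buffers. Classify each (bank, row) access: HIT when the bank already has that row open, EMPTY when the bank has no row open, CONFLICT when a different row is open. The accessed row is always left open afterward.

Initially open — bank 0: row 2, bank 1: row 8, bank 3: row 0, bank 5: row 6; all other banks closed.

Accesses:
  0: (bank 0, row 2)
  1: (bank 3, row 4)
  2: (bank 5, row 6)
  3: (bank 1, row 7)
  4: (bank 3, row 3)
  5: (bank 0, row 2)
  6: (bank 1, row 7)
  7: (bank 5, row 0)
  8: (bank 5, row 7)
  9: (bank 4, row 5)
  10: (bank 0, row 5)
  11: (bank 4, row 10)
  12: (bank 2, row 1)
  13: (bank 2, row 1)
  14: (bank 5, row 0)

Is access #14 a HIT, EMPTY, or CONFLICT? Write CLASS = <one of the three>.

0: bank 0 row 2 — prev 2 → HIT
1: bank 3 row 4 — prev 0 → CONFLICT
2: bank 5 row 6 — prev 6 → HIT
3: bank 1 row 7 — prev 8 → CONFLICT
4: bank 3 row 3 — prev 4 → CONFLICT
5: bank 0 row 2 — prev 2 → HIT
6: bank 1 row 7 — prev 7 → HIT
7: bank 5 row 0 — prev 6 → CONFLICT
8: bank 5 row 7 — prev 0 → CONFLICT
9: bank 4 row 5 — prev None → EMPTY
10: bank 0 row 5 — prev 2 → CONFLICT
11: bank 4 row 10 — prev 5 → CONFLICT
12: bank 2 row 1 — prev None → EMPTY
13: bank 2 row 1 — prev 1 → HIT
14: bank 5 row 0 — prev 7 → CONFLICT

CLASS = CONFLICT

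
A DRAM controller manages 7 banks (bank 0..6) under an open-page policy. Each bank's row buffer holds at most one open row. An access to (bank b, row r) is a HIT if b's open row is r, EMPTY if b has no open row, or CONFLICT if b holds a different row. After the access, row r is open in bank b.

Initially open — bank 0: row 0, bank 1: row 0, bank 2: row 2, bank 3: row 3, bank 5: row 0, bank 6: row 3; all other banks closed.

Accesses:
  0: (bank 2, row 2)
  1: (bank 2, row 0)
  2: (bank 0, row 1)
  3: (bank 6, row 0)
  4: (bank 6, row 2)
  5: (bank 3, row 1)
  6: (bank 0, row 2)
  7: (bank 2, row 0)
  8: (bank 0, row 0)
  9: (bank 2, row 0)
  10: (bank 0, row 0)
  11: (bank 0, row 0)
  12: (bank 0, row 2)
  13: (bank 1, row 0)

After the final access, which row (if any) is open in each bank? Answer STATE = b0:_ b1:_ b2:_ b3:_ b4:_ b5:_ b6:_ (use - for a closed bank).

STATE = b0:2 b1:0 b2:0 b3:1 b4:- b5:0 b6:2

step 0: bank2 2->2 [HIT]
step 1: bank2 2->0 [CONFLICT]
step 2: bank0 0->1 [CONFLICT]
step 3: bank6 3->0 [CONFLICT]
step 4: bank6 0->2 [CONFLICT]
step 5: bank3 3->1 [CONFLICT]
step 6: bank0 1->2 [CONFLICT]
step 7: bank2 0->0 [HIT]
step 8: bank0 2->0 [CONFLICT]
step 9: bank2 0->0 [HIT]
step 10: bank0 0->0 [HIT]
step 11: bank0 0->0 [HIT]
step 12: bank0 0->2 [CONFLICT]
step 13: bank1 0->0 [HIT]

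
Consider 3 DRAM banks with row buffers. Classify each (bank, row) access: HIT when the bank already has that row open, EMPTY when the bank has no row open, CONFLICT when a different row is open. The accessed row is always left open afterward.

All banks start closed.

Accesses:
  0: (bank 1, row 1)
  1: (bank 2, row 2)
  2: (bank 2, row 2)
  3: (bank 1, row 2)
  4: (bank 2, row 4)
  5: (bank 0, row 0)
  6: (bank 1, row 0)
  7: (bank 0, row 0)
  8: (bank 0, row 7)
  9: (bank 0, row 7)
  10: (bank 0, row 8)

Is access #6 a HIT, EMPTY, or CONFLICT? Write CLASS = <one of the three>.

  [0] b1 r1: no row ⇒ E
  [1] b2 r2: no row ⇒ E
  [2] b2 r2: had r2 ⇒ H
  [3] b1 r2: had r1 ⇒ C
  [4] b2 r4: had r2 ⇒ C
  [5] b0 r0: no row ⇒ E
  [6] b1 r0: had r2 ⇒ C
  [7] b0 r0: had r0 ⇒ H
  [8] b0 r7: had r0 ⇒ C
  [9] b0 r7: had r7 ⇒ H
  [10] b0 r8: had r7 ⇒ C

CLASS = CONFLICT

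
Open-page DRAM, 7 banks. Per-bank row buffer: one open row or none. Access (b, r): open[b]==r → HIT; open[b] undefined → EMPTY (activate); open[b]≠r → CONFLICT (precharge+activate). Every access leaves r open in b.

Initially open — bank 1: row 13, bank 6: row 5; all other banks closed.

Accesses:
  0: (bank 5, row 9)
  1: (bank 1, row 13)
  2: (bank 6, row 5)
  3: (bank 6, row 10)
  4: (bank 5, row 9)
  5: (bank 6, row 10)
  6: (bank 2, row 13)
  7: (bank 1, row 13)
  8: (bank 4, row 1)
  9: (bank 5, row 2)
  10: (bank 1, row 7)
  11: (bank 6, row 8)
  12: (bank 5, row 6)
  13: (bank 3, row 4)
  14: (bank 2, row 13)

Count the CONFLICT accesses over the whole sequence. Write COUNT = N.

COUNT = 5

step 0: bank5 None->9 [EMPTY]
step 1: bank1 13->13 [HIT]
step 2: bank6 5->5 [HIT]
step 3: bank6 5->10 [CONFLICT]
step 4: bank5 9->9 [HIT]
step 5: bank6 10->10 [HIT]
step 6: bank2 None->13 [EMPTY]
step 7: bank1 13->13 [HIT]
step 8: bank4 None->1 [EMPTY]
step 9: bank5 9->2 [CONFLICT]
step 10: bank1 13->7 [CONFLICT]
step 11: bank6 10->8 [CONFLICT]
step 12: bank5 2->6 [CONFLICT]
step 13: bank3 None->4 [EMPTY]
step 14: bank2 13->13 [HIT]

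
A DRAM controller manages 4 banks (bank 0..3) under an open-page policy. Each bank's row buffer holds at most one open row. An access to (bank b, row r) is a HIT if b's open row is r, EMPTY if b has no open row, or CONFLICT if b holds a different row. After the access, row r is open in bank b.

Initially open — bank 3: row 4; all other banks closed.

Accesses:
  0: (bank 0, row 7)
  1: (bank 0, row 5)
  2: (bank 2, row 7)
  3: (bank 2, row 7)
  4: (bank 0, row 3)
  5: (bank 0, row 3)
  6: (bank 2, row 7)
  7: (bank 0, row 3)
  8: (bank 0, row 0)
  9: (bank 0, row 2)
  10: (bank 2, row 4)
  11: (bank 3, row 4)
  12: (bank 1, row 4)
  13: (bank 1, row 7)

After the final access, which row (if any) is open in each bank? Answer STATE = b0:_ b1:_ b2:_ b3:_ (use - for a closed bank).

STATE = b0:2 b1:7 b2:4 b3:4

step 0: bank0 None->7 [EMPTY]
step 1: bank0 7->5 [CONFLICT]
step 2: bank2 None->7 [EMPTY]
step 3: bank2 7->7 [HIT]
step 4: bank0 5->3 [CONFLICT]
step 5: bank0 3->3 [HIT]
step 6: bank2 7->7 [HIT]
step 7: bank0 3->3 [HIT]
step 8: bank0 3->0 [CONFLICT]
step 9: bank0 0->2 [CONFLICT]
step 10: bank2 7->4 [CONFLICT]
step 11: bank3 4->4 [HIT]
step 12: bank1 None->4 [EMPTY]
step 13: bank1 4->7 [CONFLICT]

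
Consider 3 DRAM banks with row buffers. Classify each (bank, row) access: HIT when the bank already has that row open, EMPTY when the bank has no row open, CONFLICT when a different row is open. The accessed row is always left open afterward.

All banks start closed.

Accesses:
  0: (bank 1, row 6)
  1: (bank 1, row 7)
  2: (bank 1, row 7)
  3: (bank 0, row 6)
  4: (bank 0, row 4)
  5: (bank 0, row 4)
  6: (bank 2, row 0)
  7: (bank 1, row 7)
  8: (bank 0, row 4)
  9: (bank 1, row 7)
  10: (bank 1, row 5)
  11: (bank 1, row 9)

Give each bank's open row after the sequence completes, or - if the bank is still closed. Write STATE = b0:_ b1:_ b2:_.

STATE = b0:4 b1:9 b2:0

step 0: bank1 None->6 [EMPTY]
step 1: bank1 6->7 [CONFLICT]
step 2: bank1 7->7 [HIT]
step 3: bank0 None->6 [EMPTY]
step 4: bank0 6->4 [CONFLICT]
step 5: bank0 4->4 [HIT]
step 6: bank2 None->0 [EMPTY]
step 7: bank1 7->7 [HIT]
step 8: bank0 4->4 [HIT]
step 9: bank1 7->7 [HIT]
step 10: bank1 7->5 [CONFLICT]
step 11: bank1 5->9 [CONFLICT]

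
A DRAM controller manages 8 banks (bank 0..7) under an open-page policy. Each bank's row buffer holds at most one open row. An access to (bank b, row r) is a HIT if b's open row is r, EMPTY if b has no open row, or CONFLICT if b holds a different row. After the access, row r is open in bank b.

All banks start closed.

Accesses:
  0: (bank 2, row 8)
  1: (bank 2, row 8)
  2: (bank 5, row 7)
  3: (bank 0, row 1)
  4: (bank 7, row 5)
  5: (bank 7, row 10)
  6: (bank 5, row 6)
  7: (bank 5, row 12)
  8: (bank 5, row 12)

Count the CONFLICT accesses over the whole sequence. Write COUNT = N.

COUNT = 3

0: bank 2 row 8 — prev None → EMPTY
1: bank 2 row 8 — prev 8 → HIT
2: bank 5 row 7 — prev None → EMPTY
3: bank 0 row 1 — prev None → EMPTY
4: bank 7 row 5 — prev None → EMPTY
5: bank 7 row 10 — prev 5 → CONFLICT
6: bank 5 row 6 — prev 7 → CONFLICT
7: bank 5 row 12 — prev 6 → CONFLICT
8: bank 5 row 12 — prev 12 → HIT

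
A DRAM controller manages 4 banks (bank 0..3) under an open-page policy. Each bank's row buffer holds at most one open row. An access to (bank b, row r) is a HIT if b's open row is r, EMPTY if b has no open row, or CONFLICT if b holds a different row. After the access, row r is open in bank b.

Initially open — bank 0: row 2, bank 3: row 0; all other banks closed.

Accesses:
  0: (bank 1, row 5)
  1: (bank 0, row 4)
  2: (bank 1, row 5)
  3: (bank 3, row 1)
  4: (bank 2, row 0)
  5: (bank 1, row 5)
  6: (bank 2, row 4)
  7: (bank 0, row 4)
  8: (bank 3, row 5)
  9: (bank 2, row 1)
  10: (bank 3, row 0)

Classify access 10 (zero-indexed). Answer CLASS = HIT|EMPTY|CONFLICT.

CLASS = CONFLICT

  [0] b1 r5: no row ⇒ E
  [1] b0 r4: had r2 ⇒ C
  [2] b1 r5: had r5 ⇒ H
  [3] b3 r1: had r0 ⇒ C
  [4] b2 r0: no row ⇒ E
  [5] b1 r5: had r5 ⇒ H
  [6] b2 r4: had r0 ⇒ C
  [7] b0 r4: had r4 ⇒ H
  [8] b3 r5: had r1 ⇒ C
  [9] b2 r1: had r4 ⇒ C
  [10] b3 r0: had r5 ⇒ C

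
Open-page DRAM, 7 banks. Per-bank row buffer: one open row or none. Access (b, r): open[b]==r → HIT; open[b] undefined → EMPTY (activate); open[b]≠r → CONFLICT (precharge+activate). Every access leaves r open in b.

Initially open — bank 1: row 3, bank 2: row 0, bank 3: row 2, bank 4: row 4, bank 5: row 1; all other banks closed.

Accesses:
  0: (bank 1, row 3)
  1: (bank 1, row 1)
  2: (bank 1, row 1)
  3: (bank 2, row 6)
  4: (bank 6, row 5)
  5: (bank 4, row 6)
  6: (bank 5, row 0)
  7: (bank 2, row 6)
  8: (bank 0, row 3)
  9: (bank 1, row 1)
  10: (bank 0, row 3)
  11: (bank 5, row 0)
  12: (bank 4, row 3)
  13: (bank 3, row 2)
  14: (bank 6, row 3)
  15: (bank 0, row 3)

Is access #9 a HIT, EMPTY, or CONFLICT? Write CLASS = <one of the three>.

CLASS = HIT

#0 (1,3) H  (was 3)
#1 (1,1) C  (was 3)
#2 (1,1) H  (was 1)
#3 (2,6) C  (was 0)
#4 (6,5) E
#5 (4,6) C  (was 4)
#6 (5,0) C  (was 1)
#7 (2,6) H  (was 6)
#8 (0,3) E
#9 (1,1) H  (was 1)
#10 (0,3) H  (was 3)
#11 (5,0) H  (was 0)
#12 (4,3) C  (was 6)
#13 (3,2) H  (was 2)
#14 (6,3) C  (was 5)
#15 (0,3) H  (was 3)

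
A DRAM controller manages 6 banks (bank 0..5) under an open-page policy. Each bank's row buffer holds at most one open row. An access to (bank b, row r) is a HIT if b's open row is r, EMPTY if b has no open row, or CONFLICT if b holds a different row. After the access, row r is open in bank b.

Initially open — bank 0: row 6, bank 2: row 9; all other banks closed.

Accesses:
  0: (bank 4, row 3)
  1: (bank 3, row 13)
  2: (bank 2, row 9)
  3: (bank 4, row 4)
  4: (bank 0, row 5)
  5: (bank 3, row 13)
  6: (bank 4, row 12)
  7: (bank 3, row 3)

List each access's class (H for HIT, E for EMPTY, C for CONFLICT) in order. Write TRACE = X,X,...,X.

  [0] b4 r3: no row ⇒ E
  [1] b3 r13: no row ⇒ E
  [2] b2 r9: had r9 ⇒ H
  [3] b4 r4: had r3 ⇒ C
  [4] b0 r5: had r6 ⇒ C
  [5] b3 r13: had r13 ⇒ H
  [6] b4 r12: had r4 ⇒ C
  [7] b3 r3: had r13 ⇒ C

TRACE = E,E,H,C,C,H,C,C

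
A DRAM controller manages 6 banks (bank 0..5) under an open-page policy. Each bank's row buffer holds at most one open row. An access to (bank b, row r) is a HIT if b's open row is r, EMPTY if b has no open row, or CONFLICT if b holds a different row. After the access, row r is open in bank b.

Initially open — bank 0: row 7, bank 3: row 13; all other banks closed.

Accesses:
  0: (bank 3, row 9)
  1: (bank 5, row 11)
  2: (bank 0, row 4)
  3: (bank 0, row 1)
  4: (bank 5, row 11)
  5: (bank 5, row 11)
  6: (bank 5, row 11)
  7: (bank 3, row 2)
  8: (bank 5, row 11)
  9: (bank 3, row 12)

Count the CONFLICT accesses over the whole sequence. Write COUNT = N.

#0 (3,9) C  (was 13)
#1 (5,11) E
#2 (0,4) C  (was 7)
#3 (0,1) C  (was 4)
#4 (5,11) H  (was 11)
#5 (5,11) H  (was 11)
#6 (5,11) H  (was 11)
#7 (3,2) C  (was 9)
#8 (5,11) H  (was 11)
#9 (3,12) C  (was 2)

COUNT = 5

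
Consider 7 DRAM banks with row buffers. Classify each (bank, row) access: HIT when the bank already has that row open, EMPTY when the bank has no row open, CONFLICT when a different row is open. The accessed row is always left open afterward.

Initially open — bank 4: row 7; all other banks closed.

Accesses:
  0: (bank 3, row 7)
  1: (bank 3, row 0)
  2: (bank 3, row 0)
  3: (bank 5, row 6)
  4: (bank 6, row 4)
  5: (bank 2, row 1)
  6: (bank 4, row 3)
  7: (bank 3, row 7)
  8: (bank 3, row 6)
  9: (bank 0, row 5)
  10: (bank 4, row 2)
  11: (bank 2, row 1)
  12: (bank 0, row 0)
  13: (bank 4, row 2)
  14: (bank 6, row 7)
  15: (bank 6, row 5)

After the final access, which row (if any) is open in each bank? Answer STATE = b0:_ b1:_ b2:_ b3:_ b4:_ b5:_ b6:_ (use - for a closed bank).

STATE = b0:0 b1:- b2:1 b3:6 b4:2 b5:6 b6:5

#0 (3,7) E
#1 (3,0) C  (was 7)
#2 (3,0) H  (was 0)
#3 (5,6) E
#4 (6,4) E
#5 (2,1) E
#6 (4,3) C  (was 7)
#7 (3,7) C  (was 0)
#8 (3,6) C  (was 7)
#9 (0,5) E
#10 (4,2) C  (was 3)
#11 (2,1) H  (was 1)
#12 (0,0) C  (was 5)
#13 (4,2) H  (was 2)
#14 (6,7) C  (was 4)
#15 (6,5) C  (was 7)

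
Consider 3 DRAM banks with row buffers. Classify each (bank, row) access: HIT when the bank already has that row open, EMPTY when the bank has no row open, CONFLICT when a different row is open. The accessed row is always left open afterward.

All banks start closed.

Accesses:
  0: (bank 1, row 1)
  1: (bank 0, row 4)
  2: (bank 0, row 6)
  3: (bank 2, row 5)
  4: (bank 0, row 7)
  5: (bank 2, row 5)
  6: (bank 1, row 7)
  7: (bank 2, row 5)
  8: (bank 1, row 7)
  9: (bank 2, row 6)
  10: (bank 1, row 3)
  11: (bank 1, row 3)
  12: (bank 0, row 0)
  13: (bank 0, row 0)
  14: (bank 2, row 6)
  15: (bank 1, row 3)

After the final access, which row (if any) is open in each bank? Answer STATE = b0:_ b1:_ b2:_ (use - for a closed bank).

STATE = b0:0 b1:3 b2:6

#0 (1,1) E
#1 (0,4) E
#2 (0,6) C  (was 4)
#3 (2,5) E
#4 (0,7) C  (was 6)
#5 (2,5) H  (was 5)
#6 (1,7) C  (was 1)
#7 (2,5) H  (was 5)
#8 (1,7) H  (was 7)
#9 (2,6) C  (was 5)
#10 (1,3) C  (was 7)
#11 (1,3) H  (was 3)
#12 (0,0) C  (was 7)
#13 (0,0) H  (was 0)
#14 (2,6) H  (was 6)
#15 (1,3) H  (was 3)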